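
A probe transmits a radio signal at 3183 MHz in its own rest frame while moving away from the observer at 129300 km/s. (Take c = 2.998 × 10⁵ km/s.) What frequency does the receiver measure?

β = v/c = 129300/299800 = 0.4313.
Relativistic Doppler for frequency: f' = f₀ · √((1 − β)/(1 + β)).
f' = 3183 × √(0.5687/1.4313) = 3183 × 0.63035 ≈ 2006.4 MHz.

2006.4 MHz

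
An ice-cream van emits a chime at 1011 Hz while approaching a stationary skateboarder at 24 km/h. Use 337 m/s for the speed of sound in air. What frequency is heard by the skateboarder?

24 km/h = 6.667 m/s.
Only the source moves, toward the listener, so f' = f · v/(v − v_s).
f' = 1011 × 337/(337 − 6.667) = 1011 × 337/330.3 ≈ 1031 Hz.

1031 Hz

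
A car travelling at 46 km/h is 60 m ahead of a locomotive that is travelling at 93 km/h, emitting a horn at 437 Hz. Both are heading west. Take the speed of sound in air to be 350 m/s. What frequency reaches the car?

455 Hz

93 km/h = 25.83 m/s; 46 km/h = 12.78 m/s.
The car is ahead, so the locomotive is moving toward it while the car is moving away from the locomotive.
With source approaching and observer receding, f' = f · (v − v_o)/(v − v_s).
f' = 437 × (350 − 12.78)/(350 − 25.83) = 437 × 337.22/324.17 ≈ 455 Hz.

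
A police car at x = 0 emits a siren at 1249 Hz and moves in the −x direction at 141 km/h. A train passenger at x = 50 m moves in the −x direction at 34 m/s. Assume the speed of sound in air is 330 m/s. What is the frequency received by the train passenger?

1232 Hz

141 km/h = 39.17 m/s.
The observer lies on the +x side, so the source is heading away from the observer and the observer is heading toward the source.
Both move, so f' = f · (v + v_o)/(v + v_s).
f' = 1249 × (330 + 34)/(330 + 39.17) = 1249 × 364/369.17 ≈ 1232 Hz.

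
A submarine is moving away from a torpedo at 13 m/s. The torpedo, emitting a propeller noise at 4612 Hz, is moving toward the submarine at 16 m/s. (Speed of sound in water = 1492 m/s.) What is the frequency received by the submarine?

4621 Hz

With source approaching and observer receding, f' = f · (v − v_o)/(v − v_s).
f' = 4612 × (1492 − 13)/(1492 − 16) = 4612 × 1479/1476 ≈ 4621 Hz.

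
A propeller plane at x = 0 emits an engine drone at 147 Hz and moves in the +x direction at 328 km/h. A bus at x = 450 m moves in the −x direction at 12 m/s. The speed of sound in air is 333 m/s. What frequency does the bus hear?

210 Hz

328 km/h = 91.11 m/s.
The observer lies on the +x side, so the source is heading toward the observer and the observer is heading toward the source.
Both move, so f' = f · (v + v_o)/(v − v_s).
f' = 147 × (333 + 12)/(333 − 91.11) = 147 × 345/241.89 ≈ 210 Hz.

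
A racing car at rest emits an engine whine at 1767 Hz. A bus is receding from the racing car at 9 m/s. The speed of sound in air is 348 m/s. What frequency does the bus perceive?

1721 Hz

Only the observer moves, away from the source, so f' = f · (v − v_o)/v.
f' = 1767 × (348 − 9)/348 = 1767 × 339/348 ≈ 1721 Hz.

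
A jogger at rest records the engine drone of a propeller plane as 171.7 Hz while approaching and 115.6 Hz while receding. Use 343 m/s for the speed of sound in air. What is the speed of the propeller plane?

67 m/s

f₁/f₂ = (v + v_s)/(v − v_s), so v_s = v · (f₁ − f₂)/(f₁ + f₂).
v_s = 343 × (171.7 − 115.6)/(171.7 + 115.6) = 343 × 56.1/287.3 ≈ 67 m/s.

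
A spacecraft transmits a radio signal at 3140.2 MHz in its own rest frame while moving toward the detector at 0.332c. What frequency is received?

4434.3 MHz

Relativistic Doppler for frequency: f' = f₀ · √((1 + β)/(1 − β)).
f' = 3140.2 × √(1.3320/0.6680) = 3140.2 × 1.41209 ≈ 4434.3 MHz.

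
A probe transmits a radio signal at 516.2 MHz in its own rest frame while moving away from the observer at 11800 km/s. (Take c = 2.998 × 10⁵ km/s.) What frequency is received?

β = v/c = 11800/299800 = 0.0394.
Relativistic Doppler for frequency: f' = f₀ · √((1 − β)/(1 + β)).
f' = 516.2 × √(0.9606/1.0394) = 516.2 × 0.96139 ≈ 496.3 MHz.

496.3 MHz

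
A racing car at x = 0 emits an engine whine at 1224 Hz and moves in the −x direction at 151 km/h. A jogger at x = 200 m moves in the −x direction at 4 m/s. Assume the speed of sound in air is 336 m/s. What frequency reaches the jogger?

1101 Hz

151 km/h = 41.94 m/s.
The observer lies on the +x side, so the source is heading away from the observer and the observer is heading toward the source.
With source receding and observer approaching, f' = f · (v + v_o)/(v + v_s).
f' = 1224 × (336 + 4)/(336 + 41.94) = 1224 × 340/377.94 ≈ 1101 Hz.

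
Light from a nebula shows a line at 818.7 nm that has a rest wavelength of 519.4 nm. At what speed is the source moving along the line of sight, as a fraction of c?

λ'/λ₀ = 1.5762 > 1 (redshift), so the source is receding.
λ'/λ₀ = √((1 + β)/(1 − β)) for a receding source ⇒ β = (r² − 1)/(r² + 1) with r = λ'/λ₀.
β = (2.4845 − 1)/(2.4845 + 1) ≈ 0.426.

0.426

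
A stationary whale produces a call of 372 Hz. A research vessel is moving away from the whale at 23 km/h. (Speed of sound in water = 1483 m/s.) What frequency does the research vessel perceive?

23 km/h = 6.389 m/s.
Only the observer moves, away from the source, so f' = f · (v − v_o)/v.
f' = 372 × (1483 − 6.389)/1483 = 372 × 1476.6/1483 ≈ 370 Hz.

370 Hz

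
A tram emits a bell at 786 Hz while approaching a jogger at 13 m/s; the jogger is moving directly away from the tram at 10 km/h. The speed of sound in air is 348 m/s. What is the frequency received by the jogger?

810 Hz

10 km/h = 2.778 m/s.
Both move, so f' = f · (v − v_o)/(v − v_s).
f' = 786 × (348 − 2.778)/(348 − 13) = 786 × 345.22/335 ≈ 810 Hz.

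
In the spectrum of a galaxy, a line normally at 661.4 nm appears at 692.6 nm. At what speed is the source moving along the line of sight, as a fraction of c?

λ'/λ₀ = 1.0472 > 1 (redshift), so the source is receding.
λ'/λ₀ = √((1 + β)/(1 − β)) for a receding source ⇒ β = (r² − 1)/(r² + 1) with r = λ'/λ₀.
β = (1.0966 − 1)/(1.0966 + 1) ≈ 0.046.

0.046c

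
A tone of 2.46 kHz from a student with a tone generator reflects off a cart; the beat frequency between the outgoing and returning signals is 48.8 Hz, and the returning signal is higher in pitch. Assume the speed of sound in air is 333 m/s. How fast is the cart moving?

3.3 m/s

Double Doppler shift off a moving reflector: f₂ = f₀ · (v + u)/(v − u) (u > 0 toward emitter).
Returning signal is higher, so f₂ = f₀ + Δf = 2460 + 48.8 = 2508.8 Hz.
Rearranging, u = v · (f₂ − f₀)/(f₂ + f₀) = 333 × 48.8/4968.8 ≈ 3.3 m/s.
So the cart is moving at 3.3 m/s toward the emitter.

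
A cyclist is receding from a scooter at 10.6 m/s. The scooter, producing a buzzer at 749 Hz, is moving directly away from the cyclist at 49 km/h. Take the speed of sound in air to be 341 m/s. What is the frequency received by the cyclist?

698 Hz

49 km/h = 13.61 m/s.
With source receding and observer receding, f' = f · (v − v_o)/(v + v_s).
f' = 749 × (341 − 10.6)/(341 + 13.61) = 749 × 330.4/354.61 ≈ 698 Hz.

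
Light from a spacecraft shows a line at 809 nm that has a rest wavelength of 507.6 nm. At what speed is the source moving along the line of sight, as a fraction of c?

λ'/λ₀ = 1.5938 > 1 (redshift), so the source is receding.
λ'/λ₀ = √((1 + β)/(1 − β)) for a receding source ⇒ β = (r² − 1)/(r² + 1) with r = λ'/λ₀.
β = (2.5401 − 1)/(2.5401 + 1) ≈ 0.435.

0.435c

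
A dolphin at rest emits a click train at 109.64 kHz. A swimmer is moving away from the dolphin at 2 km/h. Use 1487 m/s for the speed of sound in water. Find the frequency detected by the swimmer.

2 km/h = 0.5556 m/s.
Only the observer moves, away from the source, so f' = f · (v − v_o)/v.
f' = 109.64 × (1487 − 0.5556)/1487 = 109.64 × 1486.4/1487 ≈ 109.6 kHz.

109.6 kHz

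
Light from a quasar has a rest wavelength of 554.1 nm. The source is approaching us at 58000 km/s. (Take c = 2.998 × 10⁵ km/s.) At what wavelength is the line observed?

455.5 nm

β = v/c = 58000/299800 = 0.1935.
Relativistic Doppler for wavelength: λ' = λ₀ · √((1 − β)/(1 + β)).
λ' = 554.1 × √(0.8065/1.1935) = 554.1 × 0.82207 ≈ 455.5 nm.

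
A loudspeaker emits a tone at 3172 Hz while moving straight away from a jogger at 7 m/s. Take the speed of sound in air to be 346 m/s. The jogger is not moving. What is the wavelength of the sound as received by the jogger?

11.1 cm

With the source moving away from a stationary observer, f' = f · v/(v + v_s).
f' = 3172 × 346/(346 + 7) ≈ 3109 Hz.
λ' = v/f' = 346/3109.1 ≈ 11.1 cm.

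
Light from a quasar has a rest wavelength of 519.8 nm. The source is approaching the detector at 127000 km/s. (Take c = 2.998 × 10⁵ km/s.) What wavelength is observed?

330.7 nm

β = v/c = 127000/299800 = 0.4236.
Relativistic Doppler for wavelength: λ' = λ₀ · √((1 − β)/(1 + β)).
λ' = 519.8 × √(0.5764/1.4236) = 519.8 × 0.63630 ≈ 330.7 nm.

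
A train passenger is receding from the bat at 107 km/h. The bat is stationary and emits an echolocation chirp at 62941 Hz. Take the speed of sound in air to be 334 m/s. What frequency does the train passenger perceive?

107 km/h = 29.72 m/s.
Only the observer moves, away from the source, so f' = f · (v − v_o)/v.
f' = 62941 × (334 − 29.72)/334 = 62941 × 304.28/334 ≈ 57340 Hz.

57340 Hz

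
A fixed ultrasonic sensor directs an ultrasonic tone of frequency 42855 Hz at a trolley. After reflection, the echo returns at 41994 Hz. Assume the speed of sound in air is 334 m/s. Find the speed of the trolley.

Double Doppler shift off a moving reflector: f₂ = f₀ · (v + u)/(v − u) (u > 0 toward emitter).
Rearranging, u = v · (f₂ − f₀)/(f₂ + f₀) = 334 × -861/84849 ≈ -3.4 m/s.
So the trolley is moving at 3.4 m/s away from the emitter.

3.4 m/s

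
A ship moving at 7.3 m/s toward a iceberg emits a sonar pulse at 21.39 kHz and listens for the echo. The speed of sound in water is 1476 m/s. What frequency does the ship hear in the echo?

The iceberg receives the sound from a moving source: f₁ = f₀ · v/(v − v_e) = 21.39 × 1476/1468.7 ≈ 21.5 kHz.
On the return leg the ship is a moving observer: f₂ = f₁ · (v + v_e)/v = 21.5 × 1483.3/1476 ≈ 21.6 kHz.
Equivalently f₂ = f₀ · (v + v_e)/(v − v_e).

21.6 kHz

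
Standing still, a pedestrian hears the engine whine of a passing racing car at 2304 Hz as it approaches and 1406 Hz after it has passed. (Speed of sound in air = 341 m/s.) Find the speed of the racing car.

83 m/s

f₁/f₂ = (v + v_s)/(v − v_s), so v_s = v · (f₁ − f₂)/(f₁ + f₂).
v_s = 341 × (2304 − 1406)/(2304 + 1406) = 341 × 898/3710 ≈ 83 m/s.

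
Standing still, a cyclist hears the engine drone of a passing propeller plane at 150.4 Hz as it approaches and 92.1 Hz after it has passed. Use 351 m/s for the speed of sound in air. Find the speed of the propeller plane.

f₁/f₂ = (v + v_s)/(v − v_s), so v_s = v · (f₁ − f₂)/(f₁ + f₂).
v_s = 351 × (150.4 − 92.1)/(150.4 + 92.1) = 351 × 58.3/242.5 ≈ 84 m/s.

84 m/s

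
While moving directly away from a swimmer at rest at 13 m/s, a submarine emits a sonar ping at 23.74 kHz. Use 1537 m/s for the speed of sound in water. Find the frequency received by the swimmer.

23.5 kHz

Moving source, stationary observer: f' = f · v/(v + v_s) since the source is receding.
f' = 23.74 × 1537/(1537 + 13) = 23.74 × 1537/1550 ≈ 23.5 kHz.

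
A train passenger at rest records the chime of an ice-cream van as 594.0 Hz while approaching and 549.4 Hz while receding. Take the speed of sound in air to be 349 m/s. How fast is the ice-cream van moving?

f₁/f₂ = (v + v_s)/(v − v_s), so v_s = v · (f₁ − f₂)/(f₁ + f₂).
v_s = 349 × (594.0 − 549.4)/(594.0 + 549.4) = 349 × 44.6/1143.4 ≈ 13.6 m/s.

13.6 m/s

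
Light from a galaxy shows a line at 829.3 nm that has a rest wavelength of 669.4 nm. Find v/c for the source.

0.211c

λ'/λ₀ = 1.2389 > 1 (redshift), so the source is receding.
λ'/λ₀ = √((1 + β)/(1 − β)) for a receding source ⇒ β = (r² − 1)/(r² + 1) with r = λ'/λ₀.
β = (1.5348 − 1)/(1.5348 + 1) ≈ 0.211.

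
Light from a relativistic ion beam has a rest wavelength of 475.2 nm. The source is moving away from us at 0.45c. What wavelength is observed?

Relativistic Doppler for wavelength: λ' = λ₀ · √((1 + β)/(1 − β)).
λ' = 475.2 × √(1.4500/0.5500) = 475.2 × 1.62369 ≈ 771.6 nm.

771.6 nm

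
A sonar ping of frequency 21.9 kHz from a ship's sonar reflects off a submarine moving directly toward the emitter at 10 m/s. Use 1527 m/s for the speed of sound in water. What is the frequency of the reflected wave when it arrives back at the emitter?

The submarine first receives the wave as a moving observer: f₁ = f₀ · (v + u)/v = 21.9 × (1527 + 10)/1527 ≈ 22.0 kHz.
The reflection then acts as a moving source: f₂ = f₁ · v/(v − u) ≈ 22.2 kHz.

22.2 kHz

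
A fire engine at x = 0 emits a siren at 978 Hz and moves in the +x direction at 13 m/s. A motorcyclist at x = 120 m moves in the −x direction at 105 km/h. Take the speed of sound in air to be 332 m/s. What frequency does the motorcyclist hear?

105 km/h = 29.17 m/s.
The observer lies on the +x side, so the source is heading toward the observer and the observer is heading toward the source.
Both move, so f' = f · (v + v_o)/(v − v_s).
f' = 978 × (332 + 29.17)/(332 − 13) = 978 × 361.17/319 ≈ 1107 Hz.

1107 Hz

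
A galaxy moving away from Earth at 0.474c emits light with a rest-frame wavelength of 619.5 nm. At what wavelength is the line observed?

1037.0 nm

Relativistic Doppler for wavelength: λ' = λ₀ · √((1 + β)/(1 − β)).
λ' = 619.5 × √(1.4740/0.5260) = 619.5 × 1.67400 ≈ 1037.0 nm.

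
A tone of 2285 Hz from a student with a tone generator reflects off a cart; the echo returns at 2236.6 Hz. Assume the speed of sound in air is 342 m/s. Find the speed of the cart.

3.7 m/s

Double Doppler shift off a moving reflector: f₂ = f₀ · (v + u)/(v − u) (u > 0 toward emitter).
Rearranging, u = v · (f₂ − f₀)/(f₂ + f₀) = 342 × -48.4/4521.6 ≈ -3.7 m/s.
So the cart is moving at 3.7 m/s away from the emitter.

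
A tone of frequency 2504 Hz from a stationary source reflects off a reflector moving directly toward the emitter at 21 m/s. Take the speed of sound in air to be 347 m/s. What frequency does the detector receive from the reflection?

At the reflector (a moving observer), f₁ = f₀ · (v + u)/v = 2504 × 368/347 ≈ 2656 Hz.
On reflection it acts as a source moving toward the stationary detector: f₂ = f₁ · v/(v − u) = 2656 × 347/326 ≈ 2827 Hz.

2827 Hz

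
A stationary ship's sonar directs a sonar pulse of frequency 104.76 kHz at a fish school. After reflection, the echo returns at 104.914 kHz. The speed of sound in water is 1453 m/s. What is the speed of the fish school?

Double Doppler shift off a moving reflector: f₂ = f₀ · (v + u)/(v − u) (u > 0 toward emitter).
Rearranging, u = v · (f₂ − f₀)/(f₂ + f₀) = 1453 × 0.154/209.674 ≈ 1.07 m/s.
So the fish school is moving at 1.07 m/s toward the emitter.

1.07 m/s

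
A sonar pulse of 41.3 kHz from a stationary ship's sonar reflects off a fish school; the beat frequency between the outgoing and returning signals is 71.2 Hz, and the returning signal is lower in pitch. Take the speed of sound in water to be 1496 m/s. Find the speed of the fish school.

Double Doppler shift off a moving reflector: f₂ = f₀ · (v + u)/(v − u) (u > 0 toward emitter).
Returning signal is lower, so f₂ = f₀ − Δf = 41300 − 71.2 = 41228.8 Hz.
Rearranging, u = v · (f₂ − f₀)/(f₂ + f₀) = 1496 × -71.2/82528.8 ≈ -1.29 m/s.
So the fish school is moving at 1.29 m/s away from the emitter.

1.29 m/s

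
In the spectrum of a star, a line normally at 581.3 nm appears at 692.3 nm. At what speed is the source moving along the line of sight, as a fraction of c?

λ'/λ₀ = 1.1910 > 1 (redshift), so the source is receding.
λ'/λ₀ = √((1 + β)/(1 − β)) for a receding source ⇒ β = (r² − 1)/(r² + 1) with r = λ'/λ₀.
β = (1.4184 − 1)/(1.4184 + 1) ≈ 0.173.

0.173c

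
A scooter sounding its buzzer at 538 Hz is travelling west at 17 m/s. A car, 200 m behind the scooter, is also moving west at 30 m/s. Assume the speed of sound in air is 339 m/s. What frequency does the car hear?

The car is behind, so the scooter is moving away from it while the car is moving toward the scooter.
With source receding and observer approaching, f' = f · (v + v_o)/(v + v_s).
f' = 538 × (339 + 30)/(339 + 17) = 538 × 369/356 ≈ 558 Hz.

558 Hz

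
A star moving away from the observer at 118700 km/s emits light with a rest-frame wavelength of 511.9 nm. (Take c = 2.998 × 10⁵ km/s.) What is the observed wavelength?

778.2 nm

β = v/c = 118700/299800 = 0.3959.
Relativistic Doppler for wavelength: λ' = λ₀ · √((1 + β)/(1 − β)).
λ' = 511.9 × √(1.3959/0.6041) = 511.9 × 1.52016 ≈ 778.2 nm.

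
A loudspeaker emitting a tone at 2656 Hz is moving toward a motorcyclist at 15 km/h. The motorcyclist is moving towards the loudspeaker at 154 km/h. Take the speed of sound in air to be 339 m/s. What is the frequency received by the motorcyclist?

15 km/h = 4.167 m/s; 154 km/h = 42.78 m/s.
Both move, so f' = f · (v + v_o)/(v − v_s).
f' = 2656 × (339 + 42.78)/(339 − 4.167) = 2656 × 381.78/334.83 ≈ 3028 Hz.

3028 Hz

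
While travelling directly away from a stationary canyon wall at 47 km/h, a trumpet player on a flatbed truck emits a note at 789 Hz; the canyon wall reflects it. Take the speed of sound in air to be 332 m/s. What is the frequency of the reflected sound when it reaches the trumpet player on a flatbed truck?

47 km/h = 13.06 m/s.
The canyon wall receives the sound from a moving source: f₁ = f₀ · v/(v + v_e) = 789 × 332/345.06 ≈ 759 Hz.
On the return leg the trumpet player on a flatbed truck is a moving observer: f₂ = f₁ · (v − v_e)/v = 759 × 318.94/332 ≈ 729 Hz.

729 Hz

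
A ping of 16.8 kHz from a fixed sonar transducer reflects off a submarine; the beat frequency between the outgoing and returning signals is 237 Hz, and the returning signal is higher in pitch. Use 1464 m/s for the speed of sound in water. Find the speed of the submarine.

Double Doppler shift off a moving reflector: f₂ = f₀ · (v + u)/(v − u) (u > 0 toward emitter).
Returning signal is higher, so f₂ = f₀ + Δf = 16800 + 237 = 17037 Hz.
Rearranging, u = v · (f₂ − f₀)/(f₂ + f₀) = 1464 × 237/33837 ≈ 10.3 m/s.
So the submarine is moving at 10.3 m/s toward the emitter.

10.3 m/s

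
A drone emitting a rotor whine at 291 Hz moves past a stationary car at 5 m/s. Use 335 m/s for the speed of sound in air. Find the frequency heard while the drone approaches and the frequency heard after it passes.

295 Hz approaching; 287 Hz receding

Approaching: f₁ = f · v/(v − v_s) = 291 × 335/330 ≈ 295 Hz.
Receding: f₂ = f · v/(v + v_s) = 291 × 335/340 ≈ 287 Hz.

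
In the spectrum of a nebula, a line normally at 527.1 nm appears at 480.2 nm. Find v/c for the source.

0.093

λ'/λ₀ = 0.9110 < 1 (blueshift), so the source is approaching.
λ'/λ₀ = √((1 − β)/(1 + β)) for an approaching source ⇒ β = (1 − r²)/(1 + r²) with r = λ'/λ₀.
β = (1 − 0.8300)/(1 + 0.8300) ≈ 0.093.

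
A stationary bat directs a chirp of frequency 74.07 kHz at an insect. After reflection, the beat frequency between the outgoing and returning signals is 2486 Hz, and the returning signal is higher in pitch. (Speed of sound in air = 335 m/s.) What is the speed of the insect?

5.5 m/s

Double Doppler shift off a moving reflector: f₂ = f₀ · (v + u)/(v − u) (u > 0 toward emitter).
Returning signal is higher, so f₂ = f₀ + Δf = 74070 + 2486 = 76556 Hz.
Rearranging, u = v · (f₂ − f₀)/(f₂ + f₀) = 335 × 2486/150626 ≈ 5.5 m/s.
So the insect is moving at 5.5 m/s toward the emitter.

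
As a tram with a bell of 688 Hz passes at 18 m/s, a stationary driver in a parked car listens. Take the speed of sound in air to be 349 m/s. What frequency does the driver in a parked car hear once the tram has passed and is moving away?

Receding: f₂ = f · v/(v + v_s) = 688 × 349/367 ≈ 654 Hz.

654 Hz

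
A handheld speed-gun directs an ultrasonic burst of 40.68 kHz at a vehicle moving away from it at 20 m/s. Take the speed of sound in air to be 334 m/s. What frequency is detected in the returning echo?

At the vehicle (a moving observer), f₁ = f₀ · (v − u)/v = 40.68 × 314/334 ≈ 38.2 kHz.
On reflection it acts as a source moving away from the stationary detector: f₂ = f₁ · v/(v + u) = 38.2 × 334/354 ≈ 36.1 kHz.

36.1 kHz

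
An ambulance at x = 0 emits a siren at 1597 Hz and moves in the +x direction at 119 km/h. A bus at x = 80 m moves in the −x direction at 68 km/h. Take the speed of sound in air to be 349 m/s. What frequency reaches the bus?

1860 Hz

119 km/h = 33.06 m/s; 68 km/h = 18.89 m/s.
The observer lies on the +x side, so the source is heading toward the observer and the observer is heading toward the source.
With source approaching and observer approaching, f' = f · (v + v_o)/(v − v_s).
f' = 1597 × (349 + 18.89)/(349 − 33.06) = 1597 × 367.89/315.94 ≈ 1860 Hz.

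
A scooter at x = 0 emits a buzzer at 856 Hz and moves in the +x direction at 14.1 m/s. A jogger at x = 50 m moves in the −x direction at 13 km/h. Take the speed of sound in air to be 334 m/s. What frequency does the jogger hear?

13 km/h = 3.611 m/s.
The observer lies on the +x side, so the source is heading toward the observer and the observer is heading toward the source.
General Doppler shift: f' = f · (v + v_o)/(v − v_s).
f' = 856 × (334 + 3.611)/(334 − 14.1) = 856 × 337.61/319.9 ≈ 903 Hz.

903 Hz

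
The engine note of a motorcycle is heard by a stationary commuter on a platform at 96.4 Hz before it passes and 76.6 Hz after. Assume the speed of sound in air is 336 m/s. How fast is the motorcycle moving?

38 m/s

f₁/f₂ = (v + v_s)/(v − v_s), so v_s = v · (f₁ − f₂)/(f₁ + f₂).
v_s = 336 × (96.4 − 76.6)/(96.4 + 76.6) = 336 × 19.8/173.0 ≈ 38 m/s.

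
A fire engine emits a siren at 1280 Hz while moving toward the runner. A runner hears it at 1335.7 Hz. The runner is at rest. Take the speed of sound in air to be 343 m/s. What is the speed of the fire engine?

14.3 m/s

f' = f · v/(v − v_s) ⇒ v_s = v · |1 − f/f'|.
v_s = 343 × |1 − 1280/1335.7| = 343 × 0.0417 ≈ 14.3 m/s.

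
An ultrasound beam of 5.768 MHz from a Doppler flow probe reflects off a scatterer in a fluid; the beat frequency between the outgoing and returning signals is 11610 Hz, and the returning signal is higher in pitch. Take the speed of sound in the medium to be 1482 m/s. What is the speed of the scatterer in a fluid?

1.49 m/s

Double Doppler shift off a moving reflector: f₂ = f₀ · (v + u)/(v − u) (u > 0 toward emitter).
Returning signal is higher, so f₂ = f₀ + Δf = 5768000 + 11610 = 5779610 Hz.
Rearranging, u = v · (f₂ − f₀)/(f₂ + f₀) = 1482 × 11610/11547610 ≈ 1.49 m/s.
So the scatterer in a fluid is moving at 1.49 m/s toward the emitter.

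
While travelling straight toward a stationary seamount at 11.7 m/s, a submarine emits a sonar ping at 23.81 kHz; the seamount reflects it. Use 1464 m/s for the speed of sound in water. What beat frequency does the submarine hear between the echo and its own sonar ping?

The seamount receives the sound from a moving source: f₁ = f₀ · v/(v − v_e) = 23.81 × 1464/1452.3 ≈ 24.002 kHz.
On the return leg the submarine is a moving observer: f₂ = f₁ · (v + v_e)/v = 24.002 × 1475.7/1464 ≈ 24.194 kHz.
Equivalently f₂ = f₀ · (v + v_e)/(v − v_e).
Beat against the emitted tone (with f₀ = 23810 Hz): |f₂ − f₀| = 2v_e·f₀/(v − v_e) = 2 × 11.7 × 23810/1452.3 ≈ 384 Hz.

384 Hz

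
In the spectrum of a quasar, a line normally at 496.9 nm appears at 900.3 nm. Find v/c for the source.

0.533

λ'/λ₀ = 1.8118 > 1 (redshift), so the source is receding.
λ'/λ₀ = √((1 + β)/(1 − β)) for a receding source ⇒ β = (r² − 1)/(r² + 1) with r = λ'/λ₀.
β = (3.2827 − 1)/(3.2827 + 1) ≈ 0.533.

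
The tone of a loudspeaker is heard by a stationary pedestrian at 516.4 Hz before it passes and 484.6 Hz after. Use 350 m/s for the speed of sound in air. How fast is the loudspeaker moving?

11.1 m/s

f₁/f₂ = (v + v_s)/(v − v_s), so v_s = v · (f₁ − f₂)/(f₁ + f₂).
v_s = 350 × (516.4 − 484.6)/(516.4 + 484.6) = 350 × 31.8/1001.0 ≈ 11.1 m/s.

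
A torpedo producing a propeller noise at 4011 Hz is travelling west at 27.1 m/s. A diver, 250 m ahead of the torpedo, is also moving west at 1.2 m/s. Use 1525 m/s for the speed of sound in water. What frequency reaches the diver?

The diver is ahead, so the torpedo is moving toward it while the diver is moving away from the torpedo.
With source approaching and observer receding, f' = f · (v − v_o)/(v − v_s).
f' = 4011 × (1525 − 1.2)/(1525 − 27.1) = 4011 × 1523.8/1497.9 ≈ 4080 Hz.

4080 Hz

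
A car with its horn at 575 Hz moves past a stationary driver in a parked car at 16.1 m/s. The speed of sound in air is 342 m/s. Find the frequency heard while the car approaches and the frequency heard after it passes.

603 Hz approaching; 549 Hz receding

Approaching: f₁ = f · v/(v − v_s) = 575 × 342/325.9 ≈ 603 Hz.
Receding: f₂ = f · v/(v + v_s) = 575 × 342/358.1 ≈ 549 Hz.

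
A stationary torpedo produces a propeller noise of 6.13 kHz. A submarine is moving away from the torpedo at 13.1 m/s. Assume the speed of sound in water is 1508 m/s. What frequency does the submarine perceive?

6.08 kHz

Moving observer, stationary source: f' = f · (v − v_o)/v.
f' = 6.13 × (1508 − 13.1)/1508 = 6.13 × 1494.9/1508 ≈ 6.08 kHz.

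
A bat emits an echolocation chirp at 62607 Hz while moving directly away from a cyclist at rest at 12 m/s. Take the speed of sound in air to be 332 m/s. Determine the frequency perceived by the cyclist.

Moving source, stationary observer: f' = f · v/(v + v_s) since the source is receding.
f' = 62607 × 332/(332 + 12) = 62607 × 332/344 ≈ 60423 Hz.

60423 Hz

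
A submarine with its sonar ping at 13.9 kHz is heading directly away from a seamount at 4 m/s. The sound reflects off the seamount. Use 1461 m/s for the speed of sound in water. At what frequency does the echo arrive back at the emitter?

The seamount receives the sound from a moving source: f₁ = f₀ · v/(v + v_e) = 13.9 × 1461/1465 ≈ 13.86 kHz.
On the return leg the submarine is a moving observer: f₂ = f₁ · (v − v_e)/v = 13.86 × 1457/1461 ≈ 13.82 kHz.

13.82 kHz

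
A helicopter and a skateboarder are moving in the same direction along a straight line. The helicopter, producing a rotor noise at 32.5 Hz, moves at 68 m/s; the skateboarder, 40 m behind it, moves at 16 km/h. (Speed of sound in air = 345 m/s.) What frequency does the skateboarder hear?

27.5 Hz

16 km/h = 4.444 m/s.
The skateboarder is behind, so the helicopter is moving away from it while the skateboarder is moving toward the helicopter.
Both move, so f' = f · (v + v_o)/(v + v_s).
f' = 32.5 × (345 + 4.444)/(345 + 68) = 32.5 × 349.44/413 ≈ 27.5 Hz.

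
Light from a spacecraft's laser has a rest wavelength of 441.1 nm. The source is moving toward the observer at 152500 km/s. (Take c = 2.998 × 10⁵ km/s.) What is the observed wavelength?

251.7 nm

β = v/c = 152500/299800 = 0.5087.
Relativistic Doppler for wavelength: λ' = λ₀ · √((1 − β)/(1 + β)).
λ' = 441.1 × √(0.4913/1.5087) = 441.1 × 0.57067 ≈ 251.7 nm.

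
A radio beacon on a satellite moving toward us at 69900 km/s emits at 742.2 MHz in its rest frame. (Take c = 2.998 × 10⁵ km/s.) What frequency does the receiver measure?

β = v/c = 69900/299800 = 0.2332.
Relativistic Doppler for frequency: f' = f₀ · √((1 + β)/(1 − β)).
f' = 742.2 × √(1.2332/0.7668) = 742.2 × 1.26811 ≈ 941.2 MHz.

941.2 MHz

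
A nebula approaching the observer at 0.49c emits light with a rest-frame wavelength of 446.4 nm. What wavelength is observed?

Relativistic Doppler for wavelength: λ' = λ₀ · √((1 − β)/(1 + β)).
λ' = 446.4 × √(0.5100/1.4900) = 446.4 × 0.58505 ≈ 261.2 nm.

261.2 nm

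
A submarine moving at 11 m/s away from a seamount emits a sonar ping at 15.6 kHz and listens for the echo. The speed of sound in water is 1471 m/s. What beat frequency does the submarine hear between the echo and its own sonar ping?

232 Hz

The seamount receives the sound from a moving source: f₁ = f₀ · v/(v + v_e) = 15.6 × 1471/1482 ≈ 15.484 kHz.
On the return leg the submarine is a moving observer: f₂ = f₁ · (v − v_e)/v = 15.484 × 1460/1471 ≈ 15.368 kHz.
Beat against the emitted tone (with f₀ = 15600 Hz): |f₂ − f₀| = 2v_e·f₀/(v + v_e) = 2 × 11 × 15600/1482 ≈ 232 Hz.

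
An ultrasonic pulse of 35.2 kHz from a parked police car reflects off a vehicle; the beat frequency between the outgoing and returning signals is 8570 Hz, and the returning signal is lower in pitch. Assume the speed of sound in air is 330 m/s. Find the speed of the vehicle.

46 m/s

Double Doppler shift off a moving reflector: f₂ = f₀ · (v + u)/(v − u) (u > 0 toward emitter).
Returning signal is lower, so f₂ = f₀ − Δf = 35200 − 8570 = 26630 Hz.
Rearranging, u = v · (f₂ − f₀)/(f₂ + f₀) = 330 × -8570/61830 ≈ -46 m/s.
So the vehicle is moving at 46 m/s away from the emitter.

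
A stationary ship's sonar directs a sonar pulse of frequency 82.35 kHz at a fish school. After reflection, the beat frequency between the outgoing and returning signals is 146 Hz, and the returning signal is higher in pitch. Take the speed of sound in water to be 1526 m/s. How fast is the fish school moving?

Double Doppler shift off a moving reflector: f₂ = f₀ · (v + u)/(v − u) (u > 0 toward emitter).
Returning signal is higher, so f₂ = f₀ + Δf = 82350 + 146 = 82496 Hz.
Rearranging, u = v · (f₂ − f₀)/(f₂ + f₀) = 1526 × 146/164846 ≈ 1.35 m/s.
So the fish school is moving at 1.35 m/s toward the emitter.

1.35 m/s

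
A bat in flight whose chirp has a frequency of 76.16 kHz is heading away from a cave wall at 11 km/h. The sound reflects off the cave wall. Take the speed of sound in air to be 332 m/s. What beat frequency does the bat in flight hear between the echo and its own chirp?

11 km/h = 3.056 m/s.
The cave wall receives the sound from a moving source: f₁ = f₀ · v/(v + v_e) = 76.16 × 332/335.06 ≈ 75.465 kHz.
On the return leg the bat in flight is a moving observer: f₂ = f₁ · (v − v_e)/v = 75.465 × 328.94/332 ≈ 74.771 kHz.
Equivalently f₂ = f₀ · (v − v_e)/(v + v_e).
Beat against the emitted tone (with f₀ = 76160 Hz): |f₂ − f₀| = 2v_e·f₀/(v + v_e) = 2 × 3.056 × 76160/335.06 ≈ 1389 Hz.

1389 Hz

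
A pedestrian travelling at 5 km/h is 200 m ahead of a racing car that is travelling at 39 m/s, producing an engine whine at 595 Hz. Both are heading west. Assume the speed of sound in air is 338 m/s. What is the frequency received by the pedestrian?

5 km/h = 1.389 m/s.
The pedestrian is ahead, so the racing car is moving toward it while the pedestrian is moving away from the racing car.
With source approaching and observer receding, f' = f · (v − v_o)/(v − v_s).
f' = 595 × (338 − 1.389)/(338 − 39) = 595 × 336.61/299 ≈ 670 Hz.

670 Hz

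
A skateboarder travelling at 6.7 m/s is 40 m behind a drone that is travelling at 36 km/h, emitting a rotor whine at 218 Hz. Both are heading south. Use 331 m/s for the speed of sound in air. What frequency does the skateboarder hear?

216 Hz

36 km/h = 10 m/s.
The skateboarder is behind, so the drone is moving away from it while the skateboarder is moving toward the drone.
Both move, so f' = f · (v + v_o)/(v + v_s).
f' = 218 × (331 + 6.7)/(331 + 10) = 218 × 337.7/341 ≈ 216 Hz.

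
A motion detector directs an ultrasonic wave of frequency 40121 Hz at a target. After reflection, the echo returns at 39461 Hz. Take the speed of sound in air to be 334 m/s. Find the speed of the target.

2.77 m/s

Double Doppler shift off a moving reflector: f₂ = f₀ · (v + u)/(v − u) (u > 0 toward emitter).
Rearranging, u = v · (f₂ − f₀)/(f₂ + f₀) = 334 × -660/79582 ≈ -2.77 m/s.
So the target is moving at 2.77 m/s away from the emitter.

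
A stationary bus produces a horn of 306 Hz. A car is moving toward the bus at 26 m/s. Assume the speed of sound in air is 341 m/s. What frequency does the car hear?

Moving observer, stationary source: f' = f · (v + v_o)/v.
f' = 306 × (341 + 26)/341 = 306 × 367/341 ≈ 329 Hz.

329 Hz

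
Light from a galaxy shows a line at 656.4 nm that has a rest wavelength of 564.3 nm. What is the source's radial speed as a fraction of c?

λ'/λ₀ = 1.1632 > 1 (redshift), so the source is receding.
λ'/λ₀ = √((1 + β)/(1 − β)) for a receding source ⇒ β = (r² − 1)/(r² + 1) with r = λ'/λ₀.
β = (1.3531 − 1)/(1.3531 + 1) ≈ 0.150.

0.150c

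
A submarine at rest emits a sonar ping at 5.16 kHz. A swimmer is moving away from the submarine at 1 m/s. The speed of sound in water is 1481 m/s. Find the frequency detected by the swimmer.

5.16 kHz

Only the observer moves, away from the source, so f' = f · (v − v_o)/v.
f' = 5.16 × (1481 − 1)/1481 = 5.16 × 1480/1481 ≈ 5.16 kHz.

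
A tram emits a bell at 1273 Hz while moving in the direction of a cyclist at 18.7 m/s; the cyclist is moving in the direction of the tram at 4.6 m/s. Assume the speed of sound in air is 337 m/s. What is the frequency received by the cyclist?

1366 Hz

General Doppler shift: f' = f · (v + v_o)/(v − v_s).
f' = 1273 × (337 + 4.6)/(337 − 18.7) = 1273 × 341.6/318.3 ≈ 1366 Hz.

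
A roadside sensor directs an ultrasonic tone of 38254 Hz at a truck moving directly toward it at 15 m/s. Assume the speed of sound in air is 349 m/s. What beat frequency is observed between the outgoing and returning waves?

3436 Hz

The truck first receives the wave as a moving observer: f₁ = f₀ · (v + u)/v = 38254 × (349 + 15)/349 ≈ 39898 Hz.
The reflection then acts as a moving source: f₂ = f₁ · v/(v − u) ≈ 41690 Hz.
Beat frequency: |f₂ − f₀| = 2u·f₀/(v − u) = 2 × 15 × 38254/334 ≈ 3436 Hz.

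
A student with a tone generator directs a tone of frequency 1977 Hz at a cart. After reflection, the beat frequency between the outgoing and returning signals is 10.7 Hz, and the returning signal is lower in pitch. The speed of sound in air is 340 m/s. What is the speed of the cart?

0.92 m/s

Double Doppler shift off a moving reflector: f₂ = f₀ · (v + u)/(v − u) (u > 0 toward emitter).
Returning signal is lower, so f₂ = f₀ − Δf = 1977 − 10.7 = 1966.3 Hz.
Rearranging, u = v · (f₂ − f₀)/(f₂ + f₀) = 340 × -10.7/3943.3 ≈ -0.92 m/s.
So the cart is moving at 0.92 m/s away from the emitter.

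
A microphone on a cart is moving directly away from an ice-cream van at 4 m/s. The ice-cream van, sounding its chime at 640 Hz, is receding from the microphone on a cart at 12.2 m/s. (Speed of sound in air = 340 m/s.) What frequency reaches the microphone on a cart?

611 Hz

General Doppler shift: f' = f · (v − v_o)/(v + v_s).
f' = 640 × (340 − 4)/(340 + 12.2) = 640 × 336/352.2 ≈ 611 Hz.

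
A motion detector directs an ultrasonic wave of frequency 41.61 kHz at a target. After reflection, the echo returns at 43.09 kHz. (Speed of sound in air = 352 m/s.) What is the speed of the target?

Double Doppler shift off a moving reflector: f₂ = f₀ · (v + u)/(v − u) (u > 0 toward emitter).
Rearranging, u = v · (f₂ − f₀)/(f₂ + f₀) = 352 × 1.48/84.70 ≈ 6.2 m/s.
So the target is moving at 6.2 m/s toward the emitter.

6.2 m/s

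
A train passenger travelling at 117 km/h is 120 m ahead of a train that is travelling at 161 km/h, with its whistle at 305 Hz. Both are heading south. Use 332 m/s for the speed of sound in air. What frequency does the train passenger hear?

318 Hz

161 km/h = 44.72 m/s; 117 km/h = 32.5 m/s.
The train passenger is ahead, so the train is moving toward it while the train passenger is moving away from the train.
Both move, so f' = f · (v − v_o)/(v − v_s).
f' = 305 × (332 − 32.5)/(332 − 44.72) = 305 × 299.5/287.28 ≈ 318 Hz.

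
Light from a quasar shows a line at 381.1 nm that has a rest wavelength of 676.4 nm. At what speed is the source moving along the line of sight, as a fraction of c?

λ'/λ₀ = 0.5634 < 1 (blueshift), so the source is approaching.
λ'/λ₀ = √((1 − β)/(1 + β)) for an approaching source ⇒ β = (1 − r²)/(1 + r²) with r = λ'/λ₀.
β = (1 − 0.3174)/(1 + 0.3174) ≈ 0.518.

0.518c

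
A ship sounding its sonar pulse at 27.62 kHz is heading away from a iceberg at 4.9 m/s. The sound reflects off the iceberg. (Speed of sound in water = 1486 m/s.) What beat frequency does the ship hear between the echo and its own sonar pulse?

The iceberg receives the sound from a moving source: f₁ = f₀ · v/(v + v_e) = 27.62 × 1486/1490.9 ≈ 27.5292 kHz.
On the return leg the ship is a moving observer: f₂ = f₁ · (v − v_e)/v = 27.5292 × 1481.1/1486 ≈ 27.4384 kHz.
Equivalently f₂ = f₀ · (v − v_e)/(v + v_e).
Beat against the emitted tone (with f₀ = 27620 Hz): |f₂ − f₀| = 2v_e·f₀/(v + v_e) = 2 × 4.9 × 27620/1490.9 ≈ 182 Hz.

182 Hz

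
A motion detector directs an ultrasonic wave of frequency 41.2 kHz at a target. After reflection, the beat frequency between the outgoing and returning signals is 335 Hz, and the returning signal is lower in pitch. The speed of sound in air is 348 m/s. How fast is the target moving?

Double Doppler shift off a moving reflector: f₂ = f₀ · (v + u)/(v − u) (u > 0 toward emitter).
Returning signal is lower, so f₂ = f₀ − Δf = 41200 − 335 = 40865 Hz.
Rearranging, u = v · (f₂ − f₀)/(f₂ + f₀) = 348 × -335/82065 ≈ -1.42 m/s.
So the target is moving at 1.42 m/s away from the emitter.

1.42 m/s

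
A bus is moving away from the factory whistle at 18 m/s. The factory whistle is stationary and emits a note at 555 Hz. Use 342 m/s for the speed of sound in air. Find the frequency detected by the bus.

526 Hz

Moving observer, stationary source: f' = f · (v − v_o)/v.
f' = 555 × (342 − 18)/342 = 555 × 324/342 ≈ 526 Hz.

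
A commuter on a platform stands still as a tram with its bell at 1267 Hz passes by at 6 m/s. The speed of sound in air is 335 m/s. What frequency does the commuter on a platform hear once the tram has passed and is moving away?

Receding: f₂ = f · v/(v + v_s) = 1267 × 335/341 ≈ 1245 Hz.

1245 Hz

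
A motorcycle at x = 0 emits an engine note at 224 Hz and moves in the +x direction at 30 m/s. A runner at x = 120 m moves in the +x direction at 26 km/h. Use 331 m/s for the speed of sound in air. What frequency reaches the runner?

26 km/h = 7.222 m/s.
The observer lies on the +x side, so the source is heading toward the observer and the observer is heading away from the source.
With source approaching and observer receding, f' = f · (v − v_o)/(v − v_s).
f' = 224 × (331 − 7.222)/(331 − 30) = 224 × 323.78/301 ≈ 241 Hz.

241 Hz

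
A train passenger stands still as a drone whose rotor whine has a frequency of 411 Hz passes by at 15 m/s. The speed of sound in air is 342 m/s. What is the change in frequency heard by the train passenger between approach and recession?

36.1 Hz

Approaching: f₁ = f · v/(v − v_s) = 411 × 342/327 ≈ 429.9 Hz.
Receding: f₂ = f · v/(v + v_s) = 411 × 342/357 ≈ 393.7 Hz.
Drop: f₁ − f₂ = 2f·v·v_s/(v² − v_s²) = 2 × 411 × 342 × 15/(342² − 15²) ≈ 36.1 Hz.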